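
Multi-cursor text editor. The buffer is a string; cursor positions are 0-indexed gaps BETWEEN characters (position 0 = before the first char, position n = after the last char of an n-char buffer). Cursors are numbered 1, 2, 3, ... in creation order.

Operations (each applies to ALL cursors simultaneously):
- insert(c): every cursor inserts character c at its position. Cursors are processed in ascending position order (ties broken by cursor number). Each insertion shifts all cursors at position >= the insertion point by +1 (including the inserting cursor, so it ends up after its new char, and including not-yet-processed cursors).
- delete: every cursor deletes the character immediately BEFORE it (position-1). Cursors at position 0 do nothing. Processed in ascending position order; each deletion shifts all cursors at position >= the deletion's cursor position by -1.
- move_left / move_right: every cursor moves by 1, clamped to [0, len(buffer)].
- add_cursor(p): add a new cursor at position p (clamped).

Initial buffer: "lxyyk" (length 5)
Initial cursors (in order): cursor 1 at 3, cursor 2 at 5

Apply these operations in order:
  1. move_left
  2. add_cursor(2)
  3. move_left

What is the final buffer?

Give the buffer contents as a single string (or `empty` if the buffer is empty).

After op 1 (move_left): buffer="lxyyk" (len 5), cursors c1@2 c2@4, authorship .....
After op 2 (add_cursor(2)): buffer="lxyyk" (len 5), cursors c1@2 c3@2 c2@4, authorship .....
After op 3 (move_left): buffer="lxyyk" (len 5), cursors c1@1 c3@1 c2@3, authorship .....

Answer: lxyyk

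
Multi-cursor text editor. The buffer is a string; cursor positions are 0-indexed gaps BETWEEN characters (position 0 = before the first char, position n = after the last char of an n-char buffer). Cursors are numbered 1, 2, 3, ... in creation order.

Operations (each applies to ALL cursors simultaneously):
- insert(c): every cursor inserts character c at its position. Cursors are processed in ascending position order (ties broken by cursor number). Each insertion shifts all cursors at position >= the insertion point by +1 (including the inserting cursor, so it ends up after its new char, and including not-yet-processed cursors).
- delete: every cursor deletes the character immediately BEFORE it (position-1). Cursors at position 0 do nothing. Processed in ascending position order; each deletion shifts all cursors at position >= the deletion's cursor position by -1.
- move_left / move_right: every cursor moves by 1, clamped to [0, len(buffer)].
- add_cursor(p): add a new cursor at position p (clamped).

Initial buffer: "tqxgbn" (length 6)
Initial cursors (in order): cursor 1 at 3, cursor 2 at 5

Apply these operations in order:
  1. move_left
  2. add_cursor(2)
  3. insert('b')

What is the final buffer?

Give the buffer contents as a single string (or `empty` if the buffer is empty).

After op 1 (move_left): buffer="tqxgbn" (len 6), cursors c1@2 c2@4, authorship ......
After op 2 (add_cursor(2)): buffer="tqxgbn" (len 6), cursors c1@2 c3@2 c2@4, authorship ......
After op 3 (insert('b')): buffer="tqbbxgbbn" (len 9), cursors c1@4 c3@4 c2@7, authorship ..13..2..

Answer: tqbbxgbbn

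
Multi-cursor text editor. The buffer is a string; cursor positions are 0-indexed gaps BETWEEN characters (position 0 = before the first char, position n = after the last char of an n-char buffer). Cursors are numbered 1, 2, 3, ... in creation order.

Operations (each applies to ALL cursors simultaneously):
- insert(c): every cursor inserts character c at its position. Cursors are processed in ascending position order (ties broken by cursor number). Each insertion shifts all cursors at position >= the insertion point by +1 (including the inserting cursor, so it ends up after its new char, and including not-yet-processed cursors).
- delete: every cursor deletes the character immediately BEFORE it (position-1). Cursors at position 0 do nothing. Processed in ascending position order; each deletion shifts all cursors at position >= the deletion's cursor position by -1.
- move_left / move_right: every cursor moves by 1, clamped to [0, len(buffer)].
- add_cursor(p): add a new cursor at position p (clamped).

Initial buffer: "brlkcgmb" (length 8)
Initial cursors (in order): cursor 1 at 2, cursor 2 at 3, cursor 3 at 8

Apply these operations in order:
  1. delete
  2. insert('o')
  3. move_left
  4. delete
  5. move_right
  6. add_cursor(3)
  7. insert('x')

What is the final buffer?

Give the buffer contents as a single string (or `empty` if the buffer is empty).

Answer: oxxkcxgox

Derivation:
After op 1 (delete): buffer="bkcgm" (len 5), cursors c1@1 c2@1 c3@5, authorship .....
After op 2 (insert('o')): buffer="bookcgmo" (len 8), cursors c1@3 c2@3 c3@8, authorship .12....3
After op 3 (move_left): buffer="bookcgmo" (len 8), cursors c1@2 c2@2 c3@7, authorship .12....3
After op 4 (delete): buffer="okcgo" (len 5), cursors c1@0 c2@0 c3@4, authorship 2...3
After op 5 (move_right): buffer="okcgo" (len 5), cursors c1@1 c2@1 c3@5, authorship 2...3
After op 6 (add_cursor(3)): buffer="okcgo" (len 5), cursors c1@1 c2@1 c4@3 c3@5, authorship 2...3
After op 7 (insert('x')): buffer="oxxkcxgox" (len 9), cursors c1@3 c2@3 c4@6 c3@9, authorship 212..4.33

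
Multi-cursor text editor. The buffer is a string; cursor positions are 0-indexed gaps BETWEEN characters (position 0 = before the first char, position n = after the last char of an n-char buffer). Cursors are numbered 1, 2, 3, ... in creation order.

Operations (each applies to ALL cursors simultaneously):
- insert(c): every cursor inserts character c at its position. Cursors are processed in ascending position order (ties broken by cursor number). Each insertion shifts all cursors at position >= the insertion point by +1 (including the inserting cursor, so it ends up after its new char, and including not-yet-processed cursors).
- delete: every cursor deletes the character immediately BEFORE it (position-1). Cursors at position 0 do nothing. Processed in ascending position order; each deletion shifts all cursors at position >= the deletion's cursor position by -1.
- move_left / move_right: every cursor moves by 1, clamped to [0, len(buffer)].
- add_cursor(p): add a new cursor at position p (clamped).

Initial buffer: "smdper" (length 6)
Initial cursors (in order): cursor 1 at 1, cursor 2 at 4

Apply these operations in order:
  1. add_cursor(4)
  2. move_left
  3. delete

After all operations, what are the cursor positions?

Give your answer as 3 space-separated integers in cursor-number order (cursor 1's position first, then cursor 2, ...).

Answer: 0 1 1

Derivation:
After op 1 (add_cursor(4)): buffer="smdper" (len 6), cursors c1@1 c2@4 c3@4, authorship ......
After op 2 (move_left): buffer="smdper" (len 6), cursors c1@0 c2@3 c3@3, authorship ......
After op 3 (delete): buffer="sper" (len 4), cursors c1@0 c2@1 c3@1, authorship ....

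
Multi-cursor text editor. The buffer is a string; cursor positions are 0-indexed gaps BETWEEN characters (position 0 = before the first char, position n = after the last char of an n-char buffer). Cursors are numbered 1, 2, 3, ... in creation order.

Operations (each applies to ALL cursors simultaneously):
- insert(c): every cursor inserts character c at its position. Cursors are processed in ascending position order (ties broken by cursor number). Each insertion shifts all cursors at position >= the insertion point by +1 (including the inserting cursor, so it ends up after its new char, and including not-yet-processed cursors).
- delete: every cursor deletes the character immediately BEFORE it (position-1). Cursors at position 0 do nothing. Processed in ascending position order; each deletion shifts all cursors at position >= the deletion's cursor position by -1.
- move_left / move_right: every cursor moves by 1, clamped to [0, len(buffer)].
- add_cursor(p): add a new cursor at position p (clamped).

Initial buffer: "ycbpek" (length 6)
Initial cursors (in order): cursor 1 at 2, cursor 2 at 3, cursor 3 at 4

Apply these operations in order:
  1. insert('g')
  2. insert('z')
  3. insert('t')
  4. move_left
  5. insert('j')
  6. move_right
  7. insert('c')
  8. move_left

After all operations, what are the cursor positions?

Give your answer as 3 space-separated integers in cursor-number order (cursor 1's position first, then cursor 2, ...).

Answer: 6 12 18

Derivation:
After op 1 (insert('g')): buffer="ycgbgpgek" (len 9), cursors c1@3 c2@5 c3@7, authorship ..1.2.3..
After op 2 (insert('z')): buffer="ycgzbgzpgzek" (len 12), cursors c1@4 c2@7 c3@10, authorship ..11.22.33..
After op 3 (insert('t')): buffer="ycgztbgztpgztek" (len 15), cursors c1@5 c2@9 c3@13, authorship ..111.222.333..
After op 4 (move_left): buffer="ycgztbgztpgztek" (len 15), cursors c1@4 c2@8 c3@12, authorship ..111.222.333..
After op 5 (insert('j')): buffer="ycgzjtbgzjtpgzjtek" (len 18), cursors c1@5 c2@10 c3@15, authorship ..1111.2222.3333..
After op 6 (move_right): buffer="ycgzjtbgzjtpgzjtek" (len 18), cursors c1@6 c2@11 c3@16, authorship ..1111.2222.3333..
After op 7 (insert('c')): buffer="ycgzjtcbgzjtcpgzjtcek" (len 21), cursors c1@7 c2@13 c3@19, authorship ..11111.22222.33333..
After op 8 (move_left): buffer="ycgzjtcbgzjtcpgzjtcek" (len 21), cursors c1@6 c2@12 c3@18, authorship ..11111.22222.33333..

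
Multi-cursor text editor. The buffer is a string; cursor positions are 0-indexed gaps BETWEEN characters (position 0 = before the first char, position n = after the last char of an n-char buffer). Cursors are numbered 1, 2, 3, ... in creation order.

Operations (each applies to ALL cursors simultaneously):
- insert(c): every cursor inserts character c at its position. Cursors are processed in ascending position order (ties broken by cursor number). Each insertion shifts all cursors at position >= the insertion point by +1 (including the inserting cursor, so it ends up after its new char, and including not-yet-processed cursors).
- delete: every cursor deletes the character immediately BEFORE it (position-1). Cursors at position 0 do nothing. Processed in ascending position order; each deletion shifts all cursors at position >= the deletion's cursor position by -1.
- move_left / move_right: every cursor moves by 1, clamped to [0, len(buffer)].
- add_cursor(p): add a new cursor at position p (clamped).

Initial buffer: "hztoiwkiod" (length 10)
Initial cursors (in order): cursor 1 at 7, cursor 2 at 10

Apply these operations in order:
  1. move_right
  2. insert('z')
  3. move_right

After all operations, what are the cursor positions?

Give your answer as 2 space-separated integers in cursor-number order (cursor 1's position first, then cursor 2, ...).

Answer: 10 12

Derivation:
After op 1 (move_right): buffer="hztoiwkiod" (len 10), cursors c1@8 c2@10, authorship ..........
After op 2 (insert('z')): buffer="hztoiwkizodz" (len 12), cursors c1@9 c2@12, authorship ........1..2
After op 3 (move_right): buffer="hztoiwkizodz" (len 12), cursors c1@10 c2@12, authorship ........1..2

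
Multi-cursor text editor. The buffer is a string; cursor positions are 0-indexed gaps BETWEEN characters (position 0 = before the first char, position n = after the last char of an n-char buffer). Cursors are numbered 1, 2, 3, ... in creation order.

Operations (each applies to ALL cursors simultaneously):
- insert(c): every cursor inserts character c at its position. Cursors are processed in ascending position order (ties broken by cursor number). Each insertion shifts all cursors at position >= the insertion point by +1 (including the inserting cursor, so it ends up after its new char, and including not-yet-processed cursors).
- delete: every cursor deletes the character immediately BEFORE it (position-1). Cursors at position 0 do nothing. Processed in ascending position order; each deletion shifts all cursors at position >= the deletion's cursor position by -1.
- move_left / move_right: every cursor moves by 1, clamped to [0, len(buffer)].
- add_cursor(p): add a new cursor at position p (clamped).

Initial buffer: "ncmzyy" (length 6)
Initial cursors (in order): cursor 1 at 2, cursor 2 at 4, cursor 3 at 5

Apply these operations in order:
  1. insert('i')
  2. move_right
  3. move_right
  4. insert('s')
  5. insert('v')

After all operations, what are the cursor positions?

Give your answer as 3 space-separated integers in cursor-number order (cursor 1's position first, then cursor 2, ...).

After op 1 (insert('i')): buffer="ncimziyiy" (len 9), cursors c1@3 c2@6 c3@8, authorship ..1..2.3.
After op 2 (move_right): buffer="ncimziyiy" (len 9), cursors c1@4 c2@7 c3@9, authorship ..1..2.3.
After op 3 (move_right): buffer="ncimziyiy" (len 9), cursors c1@5 c2@8 c3@9, authorship ..1..2.3.
After op 4 (insert('s')): buffer="ncimzsiyisys" (len 12), cursors c1@6 c2@10 c3@12, authorship ..1..12.32.3
After op 5 (insert('v')): buffer="ncimzsviyisvysv" (len 15), cursors c1@7 c2@12 c3@15, authorship ..1..112.322.33

Answer: 7 12 15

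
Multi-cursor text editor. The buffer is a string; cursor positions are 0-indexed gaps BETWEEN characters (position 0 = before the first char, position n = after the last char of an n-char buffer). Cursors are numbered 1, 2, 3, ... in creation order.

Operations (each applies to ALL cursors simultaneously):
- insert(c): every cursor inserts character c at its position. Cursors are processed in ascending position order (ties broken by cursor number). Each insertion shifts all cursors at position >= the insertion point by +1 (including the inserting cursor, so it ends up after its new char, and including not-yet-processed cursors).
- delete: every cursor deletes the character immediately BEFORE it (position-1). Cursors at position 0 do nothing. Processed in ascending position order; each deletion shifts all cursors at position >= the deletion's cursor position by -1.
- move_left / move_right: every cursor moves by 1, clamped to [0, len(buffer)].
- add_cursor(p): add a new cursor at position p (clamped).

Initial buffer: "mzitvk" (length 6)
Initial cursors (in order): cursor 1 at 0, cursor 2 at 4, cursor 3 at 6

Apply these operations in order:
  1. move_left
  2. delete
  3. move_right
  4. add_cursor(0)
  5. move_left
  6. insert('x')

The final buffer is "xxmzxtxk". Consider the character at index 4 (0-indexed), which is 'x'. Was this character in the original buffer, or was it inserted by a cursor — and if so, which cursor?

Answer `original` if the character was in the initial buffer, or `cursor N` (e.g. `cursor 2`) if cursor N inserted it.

After op 1 (move_left): buffer="mzitvk" (len 6), cursors c1@0 c2@3 c3@5, authorship ......
After op 2 (delete): buffer="mztk" (len 4), cursors c1@0 c2@2 c3@3, authorship ....
After op 3 (move_right): buffer="mztk" (len 4), cursors c1@1 c2@3 c3@4, authorship ....
After op 4 (add_cursor(0)): buffer="mztk" (len 4), cursors c4@0 c1@1 c2@3 c3@4, authorship ....
After op 5 (move_left): buffer="mztk" (len 4), cursors c1@0 c4@0 c2@2 c3@3, authorship ....
After op 6 (insert('x')): buffer="xxmzxtxk" (len 8), cursors c1@2 c4@2 c2@5 c3@7, authorship 14..2.3.
Authorship (.=original, N=cursor N): 1 4 . . 2 . 3 .
Index 4: author = 2

Answer: cursor 2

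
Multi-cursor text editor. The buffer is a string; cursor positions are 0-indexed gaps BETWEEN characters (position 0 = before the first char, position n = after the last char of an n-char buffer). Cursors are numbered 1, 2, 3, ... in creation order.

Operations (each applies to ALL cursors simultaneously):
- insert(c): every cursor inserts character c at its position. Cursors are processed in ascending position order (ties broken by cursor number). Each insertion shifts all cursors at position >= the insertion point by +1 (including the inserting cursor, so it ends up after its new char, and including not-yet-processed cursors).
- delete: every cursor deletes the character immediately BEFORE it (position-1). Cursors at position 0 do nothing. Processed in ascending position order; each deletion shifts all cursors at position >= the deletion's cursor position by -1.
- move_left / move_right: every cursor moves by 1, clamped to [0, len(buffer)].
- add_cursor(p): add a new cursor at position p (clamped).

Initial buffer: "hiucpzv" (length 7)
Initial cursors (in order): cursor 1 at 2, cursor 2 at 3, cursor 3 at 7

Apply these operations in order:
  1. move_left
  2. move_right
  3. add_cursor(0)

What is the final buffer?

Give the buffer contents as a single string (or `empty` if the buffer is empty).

After op 1 (move_left): buffer="hiucpzv" (len 7), cursors c1@1 c2@2 c3@6, authorship .......
After op 2 (move_right): buffer="hiucpzv" (len 7), cursors c1@2 c2@3 c3@7, authorship .......
After op 3 (add_cursor(0)): buffer="hiucpzv" (len 7), cursors c4@0 c1@2 c2@3 c3@7, authorship .......

Answer: hiucpzv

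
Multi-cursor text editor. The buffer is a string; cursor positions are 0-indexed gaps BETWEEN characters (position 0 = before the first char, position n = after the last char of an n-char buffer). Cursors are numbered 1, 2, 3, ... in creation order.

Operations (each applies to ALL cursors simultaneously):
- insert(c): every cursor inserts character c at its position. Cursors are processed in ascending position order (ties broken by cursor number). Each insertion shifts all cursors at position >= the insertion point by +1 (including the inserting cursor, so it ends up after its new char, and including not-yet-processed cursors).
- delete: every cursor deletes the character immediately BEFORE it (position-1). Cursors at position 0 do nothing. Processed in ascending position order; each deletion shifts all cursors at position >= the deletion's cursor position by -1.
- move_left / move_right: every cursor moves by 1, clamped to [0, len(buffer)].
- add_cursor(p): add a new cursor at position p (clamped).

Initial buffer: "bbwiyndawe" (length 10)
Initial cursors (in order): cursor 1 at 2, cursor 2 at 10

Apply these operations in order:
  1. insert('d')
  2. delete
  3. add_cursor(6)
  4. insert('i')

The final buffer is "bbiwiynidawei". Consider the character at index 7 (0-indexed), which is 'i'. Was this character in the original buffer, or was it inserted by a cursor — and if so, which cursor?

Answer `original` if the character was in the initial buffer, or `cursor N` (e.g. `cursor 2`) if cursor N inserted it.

Answer: cursor 3

Derivation:
After op 1 (insert('d')): buffer="bbdwiyndawed" (len 12), cursors c1@3 c2@12, authorship ..1........2
After op 2 (delete): buffer="bbwiyndawe" (len 10), cursors c1@2 c2@10, authorship ..........
After op 3 (add_cursor(6)): buffer="bbwiyndawe" (len 10), cursors c1@2 c3@6 c2@10, authorship ..........
After op 4 (insert('i')): buffer="bbiwiynidawei" (len 13), cursors c1@3 c3@8 c2@13, authorship ..1....3....2
Authorship (.=original, N=cursor N): . . 1 . . . . 3 . . . . 2
Index 7: author = 3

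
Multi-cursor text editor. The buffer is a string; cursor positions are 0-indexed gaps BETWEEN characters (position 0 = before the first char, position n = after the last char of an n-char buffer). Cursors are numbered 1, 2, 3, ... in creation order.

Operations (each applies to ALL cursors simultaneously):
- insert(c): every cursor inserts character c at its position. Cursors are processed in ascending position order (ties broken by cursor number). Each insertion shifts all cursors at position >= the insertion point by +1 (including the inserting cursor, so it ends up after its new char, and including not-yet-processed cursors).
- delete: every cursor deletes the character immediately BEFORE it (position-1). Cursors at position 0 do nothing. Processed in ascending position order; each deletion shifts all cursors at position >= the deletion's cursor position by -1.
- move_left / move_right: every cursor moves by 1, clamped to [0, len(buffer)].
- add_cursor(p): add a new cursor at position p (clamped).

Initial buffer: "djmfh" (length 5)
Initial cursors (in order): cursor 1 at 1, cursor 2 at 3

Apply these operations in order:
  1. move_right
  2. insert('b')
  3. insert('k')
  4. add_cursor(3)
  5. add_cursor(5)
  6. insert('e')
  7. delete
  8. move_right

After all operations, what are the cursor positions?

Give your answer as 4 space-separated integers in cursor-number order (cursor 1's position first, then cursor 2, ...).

After op 1 (move_right): buffer="djmfh" (len 5), cursors c1@2 c2@4, authorship .....
After op 2 (insert('b')): buffer="djbmfbh" (len 7), cursors c1@3 c2@6, authorship ..1..2.
After op 3 (insert('k')): buffer="djbkmfbkh" (len 9), cursors c1@4 c2@8, authorship ..11..22.
After op 4 (add_cursor(3)): buffer="djbkmfbkh" (len 9), cursors c3@3 c1@4 c2@8, authorship ..11..22.
After op 5 (add_cursor(5)): buffer="djbkmfbkh" (len 9), cursors c3@3 c1@4 c4@5 c2@8, authorship ..11..22.
After op 6 (insert('e')): buffer="djbekemefbkeh" (len 13), cursors c3@4 c1@6 c4@8 c2@12, authorship ..1311.4.222.
After op 7 (delete): buffer="djbkmfbkh" (len 9), cursors c3@3 c1@4 c4@5 c2@8, authorship ..11..22.
After op 8 (move_right): buffer="djbkmfbkh" (len 9), cursors c3@4 c1@5 c4@6 c2@9, authorship ..11..22.

Answer: 5 9 4 6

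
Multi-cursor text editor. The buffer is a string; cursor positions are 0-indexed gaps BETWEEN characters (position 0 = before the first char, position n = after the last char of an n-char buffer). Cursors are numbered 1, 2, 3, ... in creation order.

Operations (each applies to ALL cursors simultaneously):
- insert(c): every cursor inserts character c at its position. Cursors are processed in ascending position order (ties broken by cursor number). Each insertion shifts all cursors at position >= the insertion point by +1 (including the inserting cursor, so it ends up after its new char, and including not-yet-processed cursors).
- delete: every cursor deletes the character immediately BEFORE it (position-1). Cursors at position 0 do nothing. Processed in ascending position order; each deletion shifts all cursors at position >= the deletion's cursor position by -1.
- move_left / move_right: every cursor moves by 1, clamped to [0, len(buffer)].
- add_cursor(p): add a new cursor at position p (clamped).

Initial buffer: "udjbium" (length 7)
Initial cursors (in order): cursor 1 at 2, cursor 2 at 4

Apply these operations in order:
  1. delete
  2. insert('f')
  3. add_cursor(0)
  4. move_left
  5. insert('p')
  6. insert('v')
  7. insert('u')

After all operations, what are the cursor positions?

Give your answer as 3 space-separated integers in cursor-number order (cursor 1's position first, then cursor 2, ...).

Answer: 7 12 3

Derivation:
After op 1 (delete): buffer="ujium" (len 5), cursors c1@1 c2@2, authorship .....
After op 2 (insert('f')): buffer="ufjfium" (len 7), cursors c1@2 c2@4, authorship .1.2...
After op 3 (add_cursor(0)): buffer="ufjfium" (len 7), cursors c3@0 c1@2 c2@4, authorship .1.2...
After op 4 (move_left): buffer="ufjfium" (len 7), cursors c3@0 c1@1 c2@3, authorship .1.2...
After op 5 (insert('p')): buffer="pupfjpfium" (len 10), cursors c3@1 c1@3 c2@6, authorship 3.11.22...
After op 6 (insert('v')): buffer="pvupvfjpvfium" (len 13), cursors c3@2 c1@5 c2@9, authorship 33.111.222...
After op 7 (insert('u')): buffer="pvuupvufjpvufium" (len 16), cursors c3@3 c1@7 c2@12, authorship 333.1111.2222...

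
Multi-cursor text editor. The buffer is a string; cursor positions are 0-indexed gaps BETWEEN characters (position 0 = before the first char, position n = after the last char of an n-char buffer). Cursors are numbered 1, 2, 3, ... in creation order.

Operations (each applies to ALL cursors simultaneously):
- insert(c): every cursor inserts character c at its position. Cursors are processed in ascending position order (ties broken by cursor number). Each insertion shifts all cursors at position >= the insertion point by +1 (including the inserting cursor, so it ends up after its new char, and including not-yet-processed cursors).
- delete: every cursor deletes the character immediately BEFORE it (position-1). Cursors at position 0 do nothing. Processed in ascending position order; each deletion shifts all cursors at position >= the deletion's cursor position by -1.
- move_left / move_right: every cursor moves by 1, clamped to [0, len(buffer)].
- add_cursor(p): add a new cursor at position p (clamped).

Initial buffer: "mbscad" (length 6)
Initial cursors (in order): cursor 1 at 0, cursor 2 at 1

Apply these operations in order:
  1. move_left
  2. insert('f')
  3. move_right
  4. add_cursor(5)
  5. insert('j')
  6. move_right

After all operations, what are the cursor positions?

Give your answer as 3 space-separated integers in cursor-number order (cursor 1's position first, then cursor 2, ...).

Answer: 6 6 9

Derivation:
After op 1 (move_left): buffer="mbscad" (len 6), cursors c1@0 c2@0, authorship ......
After op 2 (insert('f')): buffer="ffmbscad" (len 8), cursors c1@2 c2@2, authorship 12......
After op 3 (move_right): buffer="ffmbscad" (len 8), cursors c1@3 c2@3, authorship 12......
After op 4 (add_cursor(5)): buffer="ffmbscad" (len 8), cursors c1@3 c2@3 c3@5, authorship 12......
After op 5 (insert('j')): buffer="ffmjjbsjcad" (len 11), cursors c1@5 c2@5 c3@8, authorship 12.12..3...
After op 6 (move_right): buffer="ffmjjbsjcad" (len 11), cursors c1@6 c2@6 c3@9, authorship 12.12..3...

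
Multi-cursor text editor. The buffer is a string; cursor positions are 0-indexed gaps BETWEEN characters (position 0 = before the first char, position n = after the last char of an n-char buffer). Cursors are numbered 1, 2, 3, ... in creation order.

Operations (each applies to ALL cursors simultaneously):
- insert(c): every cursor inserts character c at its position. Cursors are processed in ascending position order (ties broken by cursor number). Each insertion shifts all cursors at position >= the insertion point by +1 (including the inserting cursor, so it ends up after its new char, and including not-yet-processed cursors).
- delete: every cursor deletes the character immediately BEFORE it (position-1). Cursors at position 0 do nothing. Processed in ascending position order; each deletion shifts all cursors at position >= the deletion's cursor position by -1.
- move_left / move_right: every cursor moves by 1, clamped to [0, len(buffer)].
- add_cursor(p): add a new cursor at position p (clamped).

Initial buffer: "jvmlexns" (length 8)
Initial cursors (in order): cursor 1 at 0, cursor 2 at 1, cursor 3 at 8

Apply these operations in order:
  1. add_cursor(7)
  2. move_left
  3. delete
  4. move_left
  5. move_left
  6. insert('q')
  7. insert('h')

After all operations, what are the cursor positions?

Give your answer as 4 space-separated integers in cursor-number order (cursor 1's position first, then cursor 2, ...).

Answer: 4 4 11 11

Derivation:
After op 1 (add_cursor(7)): buffer="jvmlexns" (len 8), cursors c1@0 c2@1 c4@7 c3@8, authorship ........
After op 2 (move_left): buffer="jvmlexns" (len 8), cursors c1@0 c2@0 c4@6 c3@7, authorship ........
After op 3 (delete): buffer="jvmles" (len 6), cursors c1@0 c2@0 c3@5 c4@5, authorship ......
After op 4 (move_left): buffer="jvmles" (len 6), cursors c1@0 c2@0 c3@4 c4@4, authorship ......
After op 5 (move_left): buffer="jvmles" (len 6), cursors c1@0 c2@0 c3@3 c4@3, authorship ......
After op 6 (insert('q')): buffer="qqjvmqqles" (len 10), cursors c1@2 c2@2 c3@7 c4@7, authorship 12...34...
After op 7 (insert('h')): buffer="qqhhjvmqqhhles" (len 14), cursors c1@4 c2@4 c3@11 c4@11, authorship 1212...3434...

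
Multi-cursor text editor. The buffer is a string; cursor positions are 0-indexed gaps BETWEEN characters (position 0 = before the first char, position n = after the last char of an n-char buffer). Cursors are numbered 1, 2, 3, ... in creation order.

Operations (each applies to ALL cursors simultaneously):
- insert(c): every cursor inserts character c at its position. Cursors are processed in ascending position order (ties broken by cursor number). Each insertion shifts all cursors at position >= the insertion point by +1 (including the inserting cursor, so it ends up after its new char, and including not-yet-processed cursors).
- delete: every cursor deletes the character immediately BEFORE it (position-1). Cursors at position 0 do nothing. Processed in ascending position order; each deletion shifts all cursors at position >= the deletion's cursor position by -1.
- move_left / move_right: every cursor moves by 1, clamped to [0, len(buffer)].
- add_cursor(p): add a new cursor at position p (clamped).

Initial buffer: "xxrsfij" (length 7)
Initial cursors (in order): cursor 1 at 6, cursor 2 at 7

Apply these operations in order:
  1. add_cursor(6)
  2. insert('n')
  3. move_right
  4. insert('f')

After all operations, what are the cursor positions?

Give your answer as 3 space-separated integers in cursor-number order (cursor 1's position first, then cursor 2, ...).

Answer: 11 13 11

Derivation:
After op 1 (add_cursor(6)): buffer="xxrsfij" (len 7), cursors c1@6 c3@6 c2@7, authorship .......
After op 2 (insert('n')): buffer="xxrsfinnjn" (len 10), cursors c1@8 c3@8 c2@10, authorship ......13.2
After op 3 (move_right): buffer="xxrsfinnjn" (len 10), cursors c1@9 c3@9 c2@10, authorship ......13.2
After op 4 (insert('f')): buffer="xxrsfinnjffnf" (len 13), cursors c1@11 c3@11 c2@13, authorship ......13.1322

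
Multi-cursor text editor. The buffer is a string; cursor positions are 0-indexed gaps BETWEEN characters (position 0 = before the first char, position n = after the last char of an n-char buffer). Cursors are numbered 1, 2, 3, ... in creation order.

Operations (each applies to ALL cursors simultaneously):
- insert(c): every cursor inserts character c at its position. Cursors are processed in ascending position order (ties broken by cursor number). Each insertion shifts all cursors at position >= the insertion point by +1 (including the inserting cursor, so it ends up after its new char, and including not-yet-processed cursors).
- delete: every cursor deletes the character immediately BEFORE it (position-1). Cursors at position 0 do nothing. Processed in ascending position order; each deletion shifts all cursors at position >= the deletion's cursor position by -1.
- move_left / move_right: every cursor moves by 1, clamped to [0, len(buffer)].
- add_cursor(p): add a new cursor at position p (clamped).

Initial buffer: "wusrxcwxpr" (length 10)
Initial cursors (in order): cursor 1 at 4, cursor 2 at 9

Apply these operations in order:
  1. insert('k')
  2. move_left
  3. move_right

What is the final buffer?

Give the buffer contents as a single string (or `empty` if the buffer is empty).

Answer: wusrkxcwxpkr

Derivation:
After op 1 (insert('k')): buffer="wusrkxcwxpkr" (len 12), cursors c1@5 c2@11, authorship ....1.....2.
After op 2 (move_left): buffer="wusrkxcwxpkr" (len 12), cursors c1@4 c2@10, authorship ....1.....2.
After op 3 (move_right): buffer="wusrkxcwxpkr" (len 12), cursors c1@5 c2@11, authorship ....1.....2.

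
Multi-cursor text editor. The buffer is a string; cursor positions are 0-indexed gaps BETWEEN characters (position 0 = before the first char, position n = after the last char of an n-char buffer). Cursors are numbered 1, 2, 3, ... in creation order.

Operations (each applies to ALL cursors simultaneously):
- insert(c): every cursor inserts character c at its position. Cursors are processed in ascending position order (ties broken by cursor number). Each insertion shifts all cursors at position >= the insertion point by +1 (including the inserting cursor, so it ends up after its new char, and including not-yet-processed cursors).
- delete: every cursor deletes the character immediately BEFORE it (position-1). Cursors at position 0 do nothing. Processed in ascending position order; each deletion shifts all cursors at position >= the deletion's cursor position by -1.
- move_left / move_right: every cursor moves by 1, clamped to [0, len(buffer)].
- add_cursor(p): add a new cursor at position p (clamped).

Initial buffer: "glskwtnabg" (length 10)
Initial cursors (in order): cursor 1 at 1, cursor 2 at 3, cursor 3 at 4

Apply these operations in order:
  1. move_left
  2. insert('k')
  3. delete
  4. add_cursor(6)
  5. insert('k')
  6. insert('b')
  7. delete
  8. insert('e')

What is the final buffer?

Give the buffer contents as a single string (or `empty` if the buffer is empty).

Answer: keglkeskekwtkenabg

Derivation:
After op 1 (move_left): buffer="glskwtnabg" (len 10), cursors c1@0 c2@2 c3@3, authorship ..........
After op 2 (insert('k')): buffer="kglkskkwtnabg" (len 13), cursors c1@1 c2@4 c3@6, authorship 1..2.3.......
After op 3 (delete): buffer="glskwtnabg" (len 10), cursors c1@0 c2@2 c3@3, authorship ..........
After op 4 (add_cursor(6)): buffer="glskwtnabg" (len 10), cursors c1@0 c2@2 c3@3 c4@6, authorship ..........
After op 5 (insert('k')): buffer="kglkskkwtknabg" (len 14), cursors c1@1 c2@4 c3@6 c4@10, authorship 1..2.3...4....
After op 6 (insert('b')): buffer="kbglkbskbkwtkbnabg" (len 18), cursors c1@2 c2@6 c3@9 c4@14, authorship 11..22.33...44....
After op 7 (delete): buffer="kglkskkwtknabg" (len 14), cursors c1@1 c2@4 c3@6 c4@10, authorship 1..2.3...4....
After op 8 (insert('e')): buffer="keglkeskekwtkenabg" (len 18), cursors c1@2 c2@6 c3@9 c4@14, authorship 11..22.33...44....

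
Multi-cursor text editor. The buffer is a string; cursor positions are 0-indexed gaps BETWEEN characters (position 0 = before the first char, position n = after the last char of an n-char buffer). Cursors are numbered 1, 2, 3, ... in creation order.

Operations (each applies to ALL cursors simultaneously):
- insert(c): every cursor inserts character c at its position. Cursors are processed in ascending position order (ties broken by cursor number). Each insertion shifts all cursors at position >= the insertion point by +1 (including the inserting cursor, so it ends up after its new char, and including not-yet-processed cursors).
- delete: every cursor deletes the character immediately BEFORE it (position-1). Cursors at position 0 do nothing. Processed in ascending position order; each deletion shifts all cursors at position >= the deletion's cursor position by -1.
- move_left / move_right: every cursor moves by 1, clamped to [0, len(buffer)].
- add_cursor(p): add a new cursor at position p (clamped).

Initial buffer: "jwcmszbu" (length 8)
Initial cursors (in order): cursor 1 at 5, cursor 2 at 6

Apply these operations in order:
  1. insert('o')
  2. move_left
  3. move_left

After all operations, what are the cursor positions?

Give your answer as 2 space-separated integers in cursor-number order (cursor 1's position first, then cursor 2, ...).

Answer: 4 6

Derivation:
After op 1 (insert('o')): buffer="jwcmsozobu" (len 10), cursors c1@6 c2@8, authorship .....1.2..
After op 2 (move_left): buffer="jwcmsozobu" (len 10), cursors c1@5 c2@7, authorship .....1.2..
After op 3 (move_left): buffer="jwcmsozobu" (len 10), cursors c1@4 c2@6, authorship .....1.2..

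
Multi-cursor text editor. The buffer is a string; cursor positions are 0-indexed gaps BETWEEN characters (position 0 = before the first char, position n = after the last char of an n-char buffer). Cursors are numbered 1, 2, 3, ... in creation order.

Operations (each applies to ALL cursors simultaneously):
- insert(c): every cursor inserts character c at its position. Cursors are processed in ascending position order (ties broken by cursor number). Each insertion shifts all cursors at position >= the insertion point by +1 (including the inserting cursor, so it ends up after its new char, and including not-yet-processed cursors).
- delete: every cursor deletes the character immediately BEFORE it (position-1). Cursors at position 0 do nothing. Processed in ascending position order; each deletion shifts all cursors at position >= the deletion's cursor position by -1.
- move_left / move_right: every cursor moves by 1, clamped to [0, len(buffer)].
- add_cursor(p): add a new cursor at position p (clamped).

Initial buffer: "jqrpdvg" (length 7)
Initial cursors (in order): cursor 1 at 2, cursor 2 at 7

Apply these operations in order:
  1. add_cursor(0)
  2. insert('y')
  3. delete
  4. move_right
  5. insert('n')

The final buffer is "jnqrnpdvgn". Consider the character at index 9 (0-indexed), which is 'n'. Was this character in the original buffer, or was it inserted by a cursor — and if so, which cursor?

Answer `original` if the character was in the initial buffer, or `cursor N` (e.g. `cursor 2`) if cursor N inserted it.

After op 1 (add_cursor(0)): buffer="jqrpdvg" (len 7), cursors c3@0 c1@2 c2@7, authorship .......
After op 2 (insert('y')): buffer="yjqyrpdvgy" (len 10), cursors c3@1 c1@4 c2@10, authorship 3..1.....2
After op 3 (delete): buffer="jqrpdvg" (len 7), cursors c3@0 c1@2 c2@7, authorship .......
After op 4 (move_right): buffer="jqrpdvg" (len 7), cursors c3@1 c1@3 c2@7, authorship .......
After op 5 (insert('n')): buffer="jnqrnpdvgn" (len 10), cursors c3@2 c1@5 c2@10, authorship .3..1....2
Authorship (.=original, N=cursor N): . 3 . . 1 . . . . 2
Index 9: author = 2

Answer: cursor 2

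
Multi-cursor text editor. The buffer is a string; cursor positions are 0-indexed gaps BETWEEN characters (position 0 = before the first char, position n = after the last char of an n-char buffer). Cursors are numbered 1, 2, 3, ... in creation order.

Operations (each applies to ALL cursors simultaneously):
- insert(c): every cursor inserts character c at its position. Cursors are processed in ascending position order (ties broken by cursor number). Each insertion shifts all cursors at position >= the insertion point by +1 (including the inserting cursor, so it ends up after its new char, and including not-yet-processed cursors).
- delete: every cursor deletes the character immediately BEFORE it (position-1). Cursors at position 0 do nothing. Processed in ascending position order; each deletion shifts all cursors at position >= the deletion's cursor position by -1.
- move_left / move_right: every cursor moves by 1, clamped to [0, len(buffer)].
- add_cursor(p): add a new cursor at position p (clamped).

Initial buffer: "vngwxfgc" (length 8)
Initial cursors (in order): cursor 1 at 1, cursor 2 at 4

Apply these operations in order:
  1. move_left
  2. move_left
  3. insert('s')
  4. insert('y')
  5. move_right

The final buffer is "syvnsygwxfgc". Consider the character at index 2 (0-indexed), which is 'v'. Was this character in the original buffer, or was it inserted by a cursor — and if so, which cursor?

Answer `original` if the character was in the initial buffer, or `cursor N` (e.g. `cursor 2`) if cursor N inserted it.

After op 1 (move_left): buffer="vngwxfgc" (len 8), cursors c1@0 c2@3, authorship ........
After op 2 (move_left): buffer="vngwxfgc" (len 8), cursors c1@0 c2@2, authorship ........
After op 3 (insert('s')): buffer="svnsgwxfgc" (len 10), cursors c1@1 c2@4, authorship 1..2......
After op 4 (insert('y')): buffer="syvnsygwxfgc" (len 12), cursors c1@2 c2@6, authorship 11..22......
After op 5 (move_right): buffer="syvnsygwxfgc" (len 12), cursors c1@3 c2@7, authorship 11..22......
Authorship (.=original, N=cursor N): 1 1 . . 2 2 . . . . . .
Index 2: author = original

Answer: original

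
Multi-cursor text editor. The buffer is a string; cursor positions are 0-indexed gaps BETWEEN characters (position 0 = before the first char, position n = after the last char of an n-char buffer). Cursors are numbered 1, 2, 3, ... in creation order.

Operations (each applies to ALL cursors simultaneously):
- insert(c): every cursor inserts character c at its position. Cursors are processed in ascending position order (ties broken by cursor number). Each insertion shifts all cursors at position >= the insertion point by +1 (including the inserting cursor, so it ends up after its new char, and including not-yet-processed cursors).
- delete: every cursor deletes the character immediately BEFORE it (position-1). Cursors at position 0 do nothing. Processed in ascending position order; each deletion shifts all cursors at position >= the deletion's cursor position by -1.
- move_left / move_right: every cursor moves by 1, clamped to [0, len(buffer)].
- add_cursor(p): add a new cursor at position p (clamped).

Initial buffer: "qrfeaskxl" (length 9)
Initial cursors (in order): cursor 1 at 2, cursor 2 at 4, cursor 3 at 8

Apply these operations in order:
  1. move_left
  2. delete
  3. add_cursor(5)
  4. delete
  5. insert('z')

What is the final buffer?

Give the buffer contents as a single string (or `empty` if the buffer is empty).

After op 1 (move_left): buffer="qrfeaskxl" (len 9), cursors c1@1 c2@3 c3@7, authorship .........
After op 2 (delete): buffer="reasxl" (len 6), cursors c1@0 c2@1 c3@4, authorship ......
After op 3 (add_cursor(5)): buffer="reasxl" (len 6), cursors c1@0 c2@1 c3@4 c4@5, authorship ......
After op 4 (delete): buffer="eal" (len 3), cursors c1@0 c2@0 c3@2 c4@2, authorship ...
After op 5 (insert('z')): buffer="zzeazzl" (len 7), cursors c1@2 c2@2 c3@6 c4@6, authorship 12..34.

Answer: zzeazzl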